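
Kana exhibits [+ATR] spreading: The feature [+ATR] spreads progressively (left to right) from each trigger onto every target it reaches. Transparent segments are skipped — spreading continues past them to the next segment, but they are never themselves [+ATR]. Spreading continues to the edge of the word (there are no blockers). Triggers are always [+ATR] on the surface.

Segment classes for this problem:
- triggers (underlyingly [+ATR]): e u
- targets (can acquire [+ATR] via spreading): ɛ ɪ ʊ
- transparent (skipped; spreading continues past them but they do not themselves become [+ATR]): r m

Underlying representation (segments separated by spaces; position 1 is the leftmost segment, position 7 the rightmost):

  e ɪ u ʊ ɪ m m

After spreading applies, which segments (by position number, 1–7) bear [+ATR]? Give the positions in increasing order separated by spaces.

From /e/ at 1 rightward: 2 /ɪ/ → [+ATR]; 3 /u/ is itself a trigger — this domain ends here.
From /u/ at 3 rightward: 4 /ʊ/ → [+ATR]; 5 /ɪ/ → [+ATR]; 6 /m/ transparent; 7 /m/ transparent; word edge.

1 2 3 4 5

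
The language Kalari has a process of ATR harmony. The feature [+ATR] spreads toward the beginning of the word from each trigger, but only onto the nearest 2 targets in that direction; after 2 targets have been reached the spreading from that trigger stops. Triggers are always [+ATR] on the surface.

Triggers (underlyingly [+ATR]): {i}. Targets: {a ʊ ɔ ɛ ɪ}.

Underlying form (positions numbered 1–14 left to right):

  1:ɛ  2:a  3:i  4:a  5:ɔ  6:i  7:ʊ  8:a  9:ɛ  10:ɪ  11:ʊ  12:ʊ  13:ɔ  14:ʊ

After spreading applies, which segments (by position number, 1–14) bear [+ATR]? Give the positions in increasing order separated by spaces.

1 2 3 4 5 6

From /i/ at 3 leftward: 2 /a/ → [+ATR]; 1 /ɛ/ → [+ATR]; bound reached.
From /i/ at 6 leftward: 5 /ɔ/ → [+ATR]; 4 /a/ → [+ATR]; bound reached.
Targets with no active source: positions 7 8 9 10 11 12 13 14 stay [-ATR].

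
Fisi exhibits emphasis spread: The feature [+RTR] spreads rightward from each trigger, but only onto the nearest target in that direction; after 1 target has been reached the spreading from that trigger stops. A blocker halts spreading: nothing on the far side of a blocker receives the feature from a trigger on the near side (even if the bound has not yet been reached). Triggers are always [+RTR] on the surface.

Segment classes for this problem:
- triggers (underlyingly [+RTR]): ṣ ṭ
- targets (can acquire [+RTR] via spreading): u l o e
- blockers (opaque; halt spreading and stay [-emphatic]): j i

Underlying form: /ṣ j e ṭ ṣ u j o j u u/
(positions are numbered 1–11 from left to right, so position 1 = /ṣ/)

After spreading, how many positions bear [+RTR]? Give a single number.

From /ṣ/ at 1 rightward: 2 /j/ blocks.
From /ṭ/ at 4 rightward: 5 /ṣ/ is itself a trigger — this domain ends here.
From /ṣ/ at 5 rightward: 6 /u/ → [+RTR]; bound reached.
Targets with no active source: positions 3 8 10 11 stay [-emphatic].
[+RTR] positions on the surface: 1 4 5 6.

4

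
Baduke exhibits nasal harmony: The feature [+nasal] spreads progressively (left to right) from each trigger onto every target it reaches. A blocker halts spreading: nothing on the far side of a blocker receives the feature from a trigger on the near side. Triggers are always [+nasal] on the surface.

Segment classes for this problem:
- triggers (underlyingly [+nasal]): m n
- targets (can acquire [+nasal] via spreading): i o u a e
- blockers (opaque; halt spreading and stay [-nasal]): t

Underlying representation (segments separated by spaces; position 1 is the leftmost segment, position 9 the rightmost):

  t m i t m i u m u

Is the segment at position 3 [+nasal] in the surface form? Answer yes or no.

yes

From /m/ at 2 rightward: 3 /i/ → [+nasal]; 4 /t/ blocks.
From /m/ at 5 rightward: 6 /i/ → [+nasal]; 7 /u/ → [+nasal]; 8 /m/ is itself a trigger — this domain ends here.
From /m/ at 8 rightward: 9 /u/ → [+nasal]; word edge.
[+nasal] positions on the surface: 2 3 5 6 7 8 9.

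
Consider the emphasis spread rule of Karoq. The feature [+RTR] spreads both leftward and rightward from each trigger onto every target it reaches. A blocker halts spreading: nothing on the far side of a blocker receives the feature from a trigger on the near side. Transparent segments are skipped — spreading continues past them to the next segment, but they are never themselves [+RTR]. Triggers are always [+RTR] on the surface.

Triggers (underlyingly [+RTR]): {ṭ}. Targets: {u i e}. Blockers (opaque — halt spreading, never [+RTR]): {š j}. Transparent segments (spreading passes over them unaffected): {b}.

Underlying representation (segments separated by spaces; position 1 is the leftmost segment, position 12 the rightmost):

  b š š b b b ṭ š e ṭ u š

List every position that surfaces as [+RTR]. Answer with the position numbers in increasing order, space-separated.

7 9 10 11

From /ṭ/ at 7 rightward: 8 /š/ blocks.
From /ṭ/ at 7 leftward: 6 /b/ transparent; 5 /b/ transparent; 4 /b/ transparent; 3 /š/ blocks.
From /ṭ/ at 10 rightward: 11 /u/ → [+RTR]; 12 /š/ blocks.
From /ṭ/ at 10 leftward: 9 /e/ → [+RTR]; 8 /š/ blocks.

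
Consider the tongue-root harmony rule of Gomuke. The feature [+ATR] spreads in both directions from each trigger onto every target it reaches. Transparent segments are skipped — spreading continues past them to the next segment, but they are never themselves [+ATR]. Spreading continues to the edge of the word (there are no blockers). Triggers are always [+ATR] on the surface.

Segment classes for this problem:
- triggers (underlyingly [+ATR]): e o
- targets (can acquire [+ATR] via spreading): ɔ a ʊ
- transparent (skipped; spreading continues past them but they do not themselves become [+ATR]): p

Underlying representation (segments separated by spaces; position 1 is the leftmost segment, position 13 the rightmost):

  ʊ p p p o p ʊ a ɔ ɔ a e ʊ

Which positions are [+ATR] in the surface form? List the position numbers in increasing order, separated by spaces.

From /o/ at 5 rightward: 6 /p/ transparent; 7 /ʊ/ → [+ATR]; 8 /a/ → [+ATR]; 9 /ɔ/ → [+ATR]; 10 /ɔ/ → [+ATR]; 11 /a/ → [+ATR]; 12 /e/ is itself a trigger — this domain ends here.
From /o/ at 5 leftward: 4 /p/ transparent; 3 /p/ transparent; 2 /p/ transparent; 1 /ʊ/ → [+ATR]; word edge.
From /e/ at 12 rightward: 13 /ʊ/ → [+ATR]; word edge.
From /e/ at 12 leftward: 11 /a/ → [+ATR]; 10 /ɔ/ → [+ATR]; 9 /ɔ/ → [+ATR]; 8 /a/ → [+ATR]; 7 /ʊ/ → [+ATR]; 6 /p/ transparent; 5 /o/ is itself a trigger — this domain ends here.

1 5 7 8 9 10 11 12 13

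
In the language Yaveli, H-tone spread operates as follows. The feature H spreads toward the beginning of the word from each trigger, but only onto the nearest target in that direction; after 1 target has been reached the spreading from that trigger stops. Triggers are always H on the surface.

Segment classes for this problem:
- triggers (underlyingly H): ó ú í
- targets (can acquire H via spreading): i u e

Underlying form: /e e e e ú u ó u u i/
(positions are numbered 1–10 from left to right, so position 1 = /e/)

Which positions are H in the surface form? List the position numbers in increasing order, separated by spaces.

4 5 6 7

From /ú/ at 5 leftward: 4 /e/ → H; bound reached.
From /ó/ at 7 leftward: 6 /u/ → H; bound reached.
Targets with no active source: positions 1 2 3 8 9 10 stay [-high tone].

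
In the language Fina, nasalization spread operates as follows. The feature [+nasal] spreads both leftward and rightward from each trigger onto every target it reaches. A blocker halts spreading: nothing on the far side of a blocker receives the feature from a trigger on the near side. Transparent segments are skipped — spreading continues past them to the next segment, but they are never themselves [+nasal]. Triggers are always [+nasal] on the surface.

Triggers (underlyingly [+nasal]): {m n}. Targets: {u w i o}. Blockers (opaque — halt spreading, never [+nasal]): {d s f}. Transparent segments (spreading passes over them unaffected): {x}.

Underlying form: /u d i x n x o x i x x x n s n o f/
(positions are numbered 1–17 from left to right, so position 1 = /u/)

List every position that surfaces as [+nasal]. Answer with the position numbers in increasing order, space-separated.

3 5 7 9 13 15 16

From /n/ at 5 rightward: 6 /x/ transparent; 7 /o/ → [+nasal]; 8 /x/ transparent; 9 /i/ → [+nasal]; 10 /x/ transparent; 11 /x/ transparent; 12 /x/ transparent; 13 /n/ is itself a trigger — this domain ends here.
From /n/ at 5 leftward: 4 /x/ transparent; 3 /i/ → [+nasal]; 2 /d/ blocks.
From /n/ at 13 rightward: 14 /s/ blocks.
From /n/ at 13 leftward: 12 /x/ transparent; 11 /x/ transparent; 10 /x/ transparent; 9 /i/ → [+nasal]; 8 /x/ transparent; 7 /o/ → [+nasal]; 6 /x/ transparent; 5 /n/ is itself a trigger — this domain ends here.
From /n/ at 15 rightward: 16 /o/ → [+nasal]; 17 /f/ blocks.
From /n/ at 15 leftward: 14 /s/ blocks.
Target with no active source: position 1 stays [-nasal].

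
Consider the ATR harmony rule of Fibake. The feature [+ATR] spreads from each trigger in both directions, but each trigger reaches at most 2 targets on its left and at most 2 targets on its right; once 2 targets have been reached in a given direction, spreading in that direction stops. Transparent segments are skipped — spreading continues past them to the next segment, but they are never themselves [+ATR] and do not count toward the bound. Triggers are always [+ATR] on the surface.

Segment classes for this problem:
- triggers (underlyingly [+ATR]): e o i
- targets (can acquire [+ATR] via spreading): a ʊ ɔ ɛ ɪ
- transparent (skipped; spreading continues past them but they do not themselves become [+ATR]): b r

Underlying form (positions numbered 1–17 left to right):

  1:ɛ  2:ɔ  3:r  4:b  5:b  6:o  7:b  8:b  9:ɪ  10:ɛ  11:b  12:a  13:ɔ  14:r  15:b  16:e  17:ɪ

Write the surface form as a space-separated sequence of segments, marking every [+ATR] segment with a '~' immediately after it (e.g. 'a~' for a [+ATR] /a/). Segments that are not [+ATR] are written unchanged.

ɛ~ ɔ~ r b b o~ b b ɪ~ ɛ~ b a~ ɔ~ r b e~ ɪ~

From /o/ at 6 rightward: 7 /b/ transparent; 8 /b/ transparent; 9 /ɪ/ → [+ATR]; 10 /ɛ/ → [+ATR]; bound reached.
From /o/ at 6 leftward: 5 /b/ transparent; 4 /b/ transparent; 3 /r/ transparent; 2 /ɔ/ → [+ATR]; 1 /ɛ/ → [+ATR]; bound reached.
From /e/ at 16 rightward: 17 /ɪ/ → [+ATR]; word edge.
From /e/ at 16 leftward: 15 /b/ transparent; 14 /r/ transparent; 13 /ɔ/ → [+ATR]; 12 /a/ → [+ATR]; bound reached.
[+ATR] positions on the surface: 1 2 6 9 10 12 13 16 17.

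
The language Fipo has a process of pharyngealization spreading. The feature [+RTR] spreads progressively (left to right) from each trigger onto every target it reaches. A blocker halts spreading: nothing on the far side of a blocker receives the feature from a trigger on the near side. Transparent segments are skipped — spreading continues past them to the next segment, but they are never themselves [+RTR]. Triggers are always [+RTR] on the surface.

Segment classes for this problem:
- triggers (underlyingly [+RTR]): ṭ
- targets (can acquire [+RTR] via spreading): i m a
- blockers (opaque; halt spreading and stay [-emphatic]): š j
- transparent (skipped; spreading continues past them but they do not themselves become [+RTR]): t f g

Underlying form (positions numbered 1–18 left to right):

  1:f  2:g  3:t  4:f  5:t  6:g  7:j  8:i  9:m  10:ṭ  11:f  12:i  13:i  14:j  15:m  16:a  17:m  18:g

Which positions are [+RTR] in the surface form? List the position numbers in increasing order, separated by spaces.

10 12 13

From /ṭ/ at 10 rightward: 11 /f/ transparent; 12 /i/ → [+RTR]; 13 /i/ → [+RTR]; 14 /j/ blocks.
Targets with no active source: positions 8 9 15 16 17 stay [-emphatic].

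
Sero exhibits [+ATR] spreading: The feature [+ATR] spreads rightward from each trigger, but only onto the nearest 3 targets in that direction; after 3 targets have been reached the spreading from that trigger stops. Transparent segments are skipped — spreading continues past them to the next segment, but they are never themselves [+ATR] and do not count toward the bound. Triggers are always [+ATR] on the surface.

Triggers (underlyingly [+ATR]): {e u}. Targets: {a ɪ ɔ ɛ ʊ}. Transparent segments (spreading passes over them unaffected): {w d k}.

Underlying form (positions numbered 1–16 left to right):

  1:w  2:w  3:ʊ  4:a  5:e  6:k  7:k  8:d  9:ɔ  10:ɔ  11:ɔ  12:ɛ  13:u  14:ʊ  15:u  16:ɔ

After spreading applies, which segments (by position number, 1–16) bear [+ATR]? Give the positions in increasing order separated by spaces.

5 9 10 11 13 14 15 16

From /e/ at 5 rightward: 6 /k/ transparent; 7 /k/ transparent; 8 /d/ transparent; 9 /ɔ/ → [+ATR]; 10 /ɔ/ → [+ATR]; 11 /ɔ/ → [+ATR]; bound reached.
From /u/ at 13 rightward: 14 /ʊ/ → [+ATR]; 15 /u/ is itself a trigger — this domain ends here.
From /u/ at 15 rightward: 16 /ɔ/ → [+ATR]; word edge.
Targets with no active source: positions 3 4 12 stay [-ATR].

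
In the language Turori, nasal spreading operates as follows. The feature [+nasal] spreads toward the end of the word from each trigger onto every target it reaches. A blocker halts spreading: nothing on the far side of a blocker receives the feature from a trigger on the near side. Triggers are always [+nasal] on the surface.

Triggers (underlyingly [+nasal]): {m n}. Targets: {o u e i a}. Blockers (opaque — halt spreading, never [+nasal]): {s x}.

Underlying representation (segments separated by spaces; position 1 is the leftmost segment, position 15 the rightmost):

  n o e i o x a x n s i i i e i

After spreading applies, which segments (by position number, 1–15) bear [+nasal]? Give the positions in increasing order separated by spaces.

From /n/ at 1 rightward: 2 /o/ → [+nasal]; 3 /e/ → [+nasal]; 4 /i/ → [+nasal]; 5 /o/ → [+nasal]; 6 /x/ blocks.
From /n/ at 9 rightward: 10 /s/ blocks.
Targets with no active source: positions 7 11 12 13 14 15 stay [-nasal].

1 2 3 4 5 9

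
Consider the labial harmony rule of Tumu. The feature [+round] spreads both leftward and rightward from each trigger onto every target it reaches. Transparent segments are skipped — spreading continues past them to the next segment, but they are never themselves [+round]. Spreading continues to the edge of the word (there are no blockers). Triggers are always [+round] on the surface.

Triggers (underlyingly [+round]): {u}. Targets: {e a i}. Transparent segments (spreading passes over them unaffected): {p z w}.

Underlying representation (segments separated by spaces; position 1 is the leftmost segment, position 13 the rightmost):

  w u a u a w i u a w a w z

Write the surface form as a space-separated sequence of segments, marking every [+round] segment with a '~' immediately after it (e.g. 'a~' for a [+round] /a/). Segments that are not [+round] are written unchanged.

w u~ a~ u~ a~ w i~ u~ a~ w a~ w z

From /u/ at 2 rightward: 3 /a/ → [+round]; 4 /u/ is itself a trigger — this domain ends here.
From /u/ at 2 leftward: 1 /w/ transparent; word edge.
From /u/ at 4 rightward: 5 /a/ → [+round]; 6 /w/ transparent; 7 /i/ → [+round]; 8 /u/ is itself a trigger — this domain ends here.
From /u/ at 4 leftward: 3 /a/ → [+round]; 2 /u/ is itself a trigger — this domain ends here.
From /u/ at 8 rightward: 9 /a/ → [+round]; 10 /w/ transparent; 11 /a/ → [+round]; 12 /w/ transparent; 13 /z/ transparent; word edge.
From /u/ at 8 leftward: 7 /i/ → [+round]; 6 /w/ transparent; 5 /a/ → [+round]; 4 /u/ is itself a trigger — this domain ends here.
[+round] positions on the surface: 2 3 4 5 7 8 9 11.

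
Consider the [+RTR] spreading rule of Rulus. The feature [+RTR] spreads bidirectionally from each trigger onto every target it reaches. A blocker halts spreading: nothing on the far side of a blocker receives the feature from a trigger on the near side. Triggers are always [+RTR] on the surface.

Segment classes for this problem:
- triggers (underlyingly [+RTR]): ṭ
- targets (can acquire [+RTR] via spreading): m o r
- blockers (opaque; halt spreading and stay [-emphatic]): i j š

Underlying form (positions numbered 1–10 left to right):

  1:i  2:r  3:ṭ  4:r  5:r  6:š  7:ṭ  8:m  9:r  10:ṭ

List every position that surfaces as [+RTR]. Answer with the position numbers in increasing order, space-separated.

From /ṭ/ at 3 rightward: 4 /r/ → [+RTR]; 5 /r/ → [+RTR]; 6 /š/ blocks.
From /ṭ/ at 3 leftward: 2 /r/ → [+RTR]; 1 /i/ blocks.
From /ṭ/ at 7 rightward: 8 /m/ → [+RTR]; 9 /r/ → [+RTR]; 10 /ṭ/ is itself a trigger — this domain ends here.
From /ṭ/ at 7 leftward: 6 /š/ blocks.
From /ṭ/ at 10 rightward: word edge.
From /ṭ/ at 10 leftward: 9 /r/ → [+RTR]; 8 /m/ → [+RTR]; 7 /ṭ/ is itself a trigger — this domain ends here.

2 3 4 5 7 8 9 10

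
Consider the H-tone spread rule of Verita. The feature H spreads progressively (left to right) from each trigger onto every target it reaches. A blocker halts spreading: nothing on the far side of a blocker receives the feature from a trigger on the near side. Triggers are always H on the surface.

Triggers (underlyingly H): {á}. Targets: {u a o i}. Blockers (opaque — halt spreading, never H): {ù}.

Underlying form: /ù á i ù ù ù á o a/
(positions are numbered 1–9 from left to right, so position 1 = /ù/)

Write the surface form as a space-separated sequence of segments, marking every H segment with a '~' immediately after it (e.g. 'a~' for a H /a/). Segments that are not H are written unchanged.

ù á~ i~ ù ù ù á~ o~ a~

From /á/ at 2 rightward: 3 /i/ → H; 4 /ù/ blocks.
From /á/ at 7 rightward: 8 /o/ → H; 9 /a/ → H; word edge.
H positions on the surface: 2 3 7 8 9.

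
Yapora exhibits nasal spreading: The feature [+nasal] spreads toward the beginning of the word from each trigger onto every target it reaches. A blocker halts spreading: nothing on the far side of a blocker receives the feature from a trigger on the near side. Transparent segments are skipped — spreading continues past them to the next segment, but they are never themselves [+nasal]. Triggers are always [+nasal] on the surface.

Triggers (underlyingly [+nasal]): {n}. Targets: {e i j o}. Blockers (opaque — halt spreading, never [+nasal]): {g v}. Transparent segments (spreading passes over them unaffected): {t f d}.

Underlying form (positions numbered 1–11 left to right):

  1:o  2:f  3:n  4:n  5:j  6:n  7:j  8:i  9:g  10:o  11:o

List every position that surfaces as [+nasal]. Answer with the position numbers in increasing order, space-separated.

1 3 4 5 6

From /n/ at 3 leftward: 2 /f/ transparent; 1 /o/ → [+nasal]; word edge.
From /n/ at 4 leftward: 3 /n/ is itself a trigger — this domain ends here.
From /n/ at 6 leftward: 5 /j/ → [+nasal]; 4 /n/ is itself a trigger — this domain ends here.
Targets with no active source: positions 7 8 10 11 stay [-nasal].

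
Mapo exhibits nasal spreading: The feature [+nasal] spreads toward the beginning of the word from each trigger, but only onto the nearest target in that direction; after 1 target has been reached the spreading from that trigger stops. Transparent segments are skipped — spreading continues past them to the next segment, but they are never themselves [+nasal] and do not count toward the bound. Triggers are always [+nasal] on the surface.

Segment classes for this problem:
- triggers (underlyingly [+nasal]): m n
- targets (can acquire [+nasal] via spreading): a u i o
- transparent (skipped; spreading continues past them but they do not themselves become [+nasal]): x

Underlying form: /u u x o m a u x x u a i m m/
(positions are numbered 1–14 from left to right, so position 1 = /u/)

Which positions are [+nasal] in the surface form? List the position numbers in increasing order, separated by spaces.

From /m/ at 5 leftward: 4 /o/ → [+nasal]; bound reached.
From /m/ at 13 leftward: 12 /i/ → [+nasal]; bound reached.
From /m/ at 14 leftward: 13 /m/ is itself a trigger — this domain ends here.
Targets with no active source: positions 1 2 6 7 10 11 stay [-nasal].

4 5 12 13 14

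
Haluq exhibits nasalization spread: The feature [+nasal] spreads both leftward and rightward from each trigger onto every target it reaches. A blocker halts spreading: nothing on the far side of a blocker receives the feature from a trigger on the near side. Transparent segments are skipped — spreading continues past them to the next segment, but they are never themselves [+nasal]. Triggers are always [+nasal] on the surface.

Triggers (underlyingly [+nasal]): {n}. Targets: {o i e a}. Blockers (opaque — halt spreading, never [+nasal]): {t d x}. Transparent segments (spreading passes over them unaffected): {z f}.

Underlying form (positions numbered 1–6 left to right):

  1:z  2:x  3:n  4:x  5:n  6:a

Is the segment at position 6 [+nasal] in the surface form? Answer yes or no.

yes

From /n/ at 3 rightward: 4 /x/ blocks.
From /n/ at 3 leftward: 2 /x/ blocks.
From /n/ at 5 rightward: 6 /a/ → [+nasal]; word edge.
From /n/ at 5 leftward: 4 /x/ blocks.
[+nasal] positions on the surface: 3 5 6.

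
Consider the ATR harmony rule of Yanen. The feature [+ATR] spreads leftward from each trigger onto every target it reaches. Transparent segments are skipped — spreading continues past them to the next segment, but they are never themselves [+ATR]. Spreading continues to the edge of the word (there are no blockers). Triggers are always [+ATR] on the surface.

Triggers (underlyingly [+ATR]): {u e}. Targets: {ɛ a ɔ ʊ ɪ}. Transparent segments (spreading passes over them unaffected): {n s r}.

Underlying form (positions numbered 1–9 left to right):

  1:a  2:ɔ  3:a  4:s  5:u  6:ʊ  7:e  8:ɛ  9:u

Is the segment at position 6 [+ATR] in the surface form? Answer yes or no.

yes

From /u/ at 5 leftward: 4 /s/ transparent; 3 /a/ → [+ATR]; 2 /ɔ/ → [+ATR]; 1 /a/ → [+ATR]; word edge.
From /e/ at 7 leftward: 6 /ʊ/ → [+ATR]; 5 /u/ is itself a trigger — this domain ends here.
From /u/ at 9 leftward: 8 /ɛ/ → [+ATR]; 7 /e/ is itself a trigger — this domain ends here.
[+ATR] positions on the surface: 1 2 3 5 6 7 8 9.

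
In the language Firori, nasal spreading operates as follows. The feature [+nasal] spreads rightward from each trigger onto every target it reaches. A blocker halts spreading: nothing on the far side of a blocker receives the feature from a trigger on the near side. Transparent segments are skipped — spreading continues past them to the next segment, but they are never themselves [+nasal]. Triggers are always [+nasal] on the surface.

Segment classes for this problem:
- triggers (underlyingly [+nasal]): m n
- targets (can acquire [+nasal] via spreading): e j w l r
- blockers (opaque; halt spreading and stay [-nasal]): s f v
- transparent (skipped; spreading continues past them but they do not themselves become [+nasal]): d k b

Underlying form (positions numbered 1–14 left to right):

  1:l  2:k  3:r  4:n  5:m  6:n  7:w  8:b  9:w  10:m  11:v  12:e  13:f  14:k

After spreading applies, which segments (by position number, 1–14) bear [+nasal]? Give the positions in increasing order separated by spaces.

From /n/ at 4 rightward: 5 /m/ is itself a trigger — this domain ends here.
From /m/ at 5 rightward: 6 /n/ is itself a trigger — this domain ends here.
From /n/ at 6 rightward: 7 /w/ → [+nasal]; 8 /b/ transparent; 9 /w/ → [+nasal]; 10 /m/ is itself a trigger — this domain ends here.
From /m/ at 10 rightward: 11 /v/ blocks.
Targets with no active source: positions 1 3 12 stay [-nasal].

4 5 6 7 9 10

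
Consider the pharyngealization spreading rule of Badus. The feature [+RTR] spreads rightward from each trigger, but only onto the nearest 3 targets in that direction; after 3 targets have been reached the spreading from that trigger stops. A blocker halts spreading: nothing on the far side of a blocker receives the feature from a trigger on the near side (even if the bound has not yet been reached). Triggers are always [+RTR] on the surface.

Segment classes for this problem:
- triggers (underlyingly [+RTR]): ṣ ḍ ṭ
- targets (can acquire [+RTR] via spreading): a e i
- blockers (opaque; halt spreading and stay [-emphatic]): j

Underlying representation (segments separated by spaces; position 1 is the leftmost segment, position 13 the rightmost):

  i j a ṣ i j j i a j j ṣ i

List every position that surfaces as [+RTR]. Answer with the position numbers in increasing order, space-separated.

From /ṣ/ at 4 rightward: 5 /i/ → [+RTR]; 6 /j/ blocks.
From /ṣ/ at 12 rightward: 13 /i/ → [+RTR]; word edge.
Targets with no active source: positions 1 3 8 9 stay [-emphatic].

4 5 12 13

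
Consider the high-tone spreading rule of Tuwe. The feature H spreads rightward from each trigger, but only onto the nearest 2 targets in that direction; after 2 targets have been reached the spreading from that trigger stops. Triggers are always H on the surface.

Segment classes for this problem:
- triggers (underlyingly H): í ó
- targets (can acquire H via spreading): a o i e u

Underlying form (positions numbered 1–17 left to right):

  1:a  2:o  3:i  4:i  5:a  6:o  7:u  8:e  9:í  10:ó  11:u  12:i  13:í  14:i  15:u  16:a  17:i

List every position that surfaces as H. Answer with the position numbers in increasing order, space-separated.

9 10 11 12 13 14 15

From /í/ at 9 rightward: 10 /ó/ is itself a trigger — this domain ends here.
From /ó/ at 10 rightward: 11 /u/ → H; 12 /i/ → H; bound reached.
From /í/ at 13 rightward: 14 /i/ → H; 15 /u/ → H; bound reached.
Targets with no active source: positions 1 2 3 4 5 6 7 8 16 17 stay [-high tone].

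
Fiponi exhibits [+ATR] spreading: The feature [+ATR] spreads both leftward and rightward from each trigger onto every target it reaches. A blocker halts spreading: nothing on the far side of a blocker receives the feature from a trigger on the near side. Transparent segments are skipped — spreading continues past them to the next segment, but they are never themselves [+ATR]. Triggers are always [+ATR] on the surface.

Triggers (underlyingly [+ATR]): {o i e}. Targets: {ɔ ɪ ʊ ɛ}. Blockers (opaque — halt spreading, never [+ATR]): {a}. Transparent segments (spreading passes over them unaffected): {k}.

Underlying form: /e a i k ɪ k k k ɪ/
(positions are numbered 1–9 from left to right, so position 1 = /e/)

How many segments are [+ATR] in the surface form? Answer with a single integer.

From /e/ at 1 rightward: 2 /a/ blocks.
From /e/ at 1 leftward: word edge.
From /i/ at 3 rightward: 4 /k/ transparent; 5 /ɪ/ → [+ATR]; 6 /k/ transparent; 7 /k/ transparent; 8 /k/ transparent; 9 /ɪ/ → [+ATR]; word edge.
From /i/ at 3 leftward: 2 /a/ blocks.
[+ATR] positions on the surface: 1 3 5 9.

4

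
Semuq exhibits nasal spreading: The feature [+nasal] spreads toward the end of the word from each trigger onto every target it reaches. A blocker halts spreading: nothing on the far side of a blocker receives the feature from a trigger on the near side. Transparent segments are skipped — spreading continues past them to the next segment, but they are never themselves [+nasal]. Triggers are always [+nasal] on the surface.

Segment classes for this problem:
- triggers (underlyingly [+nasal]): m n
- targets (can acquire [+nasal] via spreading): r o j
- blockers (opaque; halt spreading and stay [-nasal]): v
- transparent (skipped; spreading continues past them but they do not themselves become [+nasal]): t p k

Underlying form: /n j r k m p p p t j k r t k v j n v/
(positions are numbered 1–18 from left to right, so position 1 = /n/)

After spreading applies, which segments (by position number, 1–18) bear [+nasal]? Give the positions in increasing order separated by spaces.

From /n/ at 1 rightward: 2 /j/ → [+nasal]; 3 /r/ → [+nasal]; 4 /k/ transparent; 5 /m/ is itself a trigger — this domain ends here.
From /m/ at 5 rightward: 6 /p/ transparent; 7 /p/ transparent; 8 /p/ transparent; 9 /t/ transparent; 10 /j/ → [+nasal]; 11 /k/ transparent; 12 /r/ → [+nasal]; 13 /t/ transparent; 14 /k/ transparent; 15 /v/ blocks.
From /n/ at 17 rightward: 18 /v/ blocks.
Target with no active source: position 16 stays [-nasal].

1 2 3 5 10 12 17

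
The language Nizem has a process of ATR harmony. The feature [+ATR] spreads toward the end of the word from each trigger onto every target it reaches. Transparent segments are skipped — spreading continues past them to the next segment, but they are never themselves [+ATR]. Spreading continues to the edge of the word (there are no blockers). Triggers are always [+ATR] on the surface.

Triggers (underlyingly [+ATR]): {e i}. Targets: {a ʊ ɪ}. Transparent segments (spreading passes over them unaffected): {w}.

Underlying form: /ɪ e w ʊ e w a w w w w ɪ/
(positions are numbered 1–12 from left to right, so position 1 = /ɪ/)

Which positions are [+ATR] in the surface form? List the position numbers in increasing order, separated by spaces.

2 4 5 7 12

From /e/ at 2 rightward: 3 /w/ transparent; 4 /ʊ/ → [+ATR]; 5 /e/ is itself a trigger — this domain ends here.
From /e/ at 5 rightward: 6 /w/ transparent; 7 /a/ → [+ATR]; 8 /w/ transparent; 9 /w/ transparent; 10 /w/ transparent; 11 /w/ transparent; 12 /ɪ/ → [+ATR]; word edge.
Target with no active source: position 1 stays [-ATR].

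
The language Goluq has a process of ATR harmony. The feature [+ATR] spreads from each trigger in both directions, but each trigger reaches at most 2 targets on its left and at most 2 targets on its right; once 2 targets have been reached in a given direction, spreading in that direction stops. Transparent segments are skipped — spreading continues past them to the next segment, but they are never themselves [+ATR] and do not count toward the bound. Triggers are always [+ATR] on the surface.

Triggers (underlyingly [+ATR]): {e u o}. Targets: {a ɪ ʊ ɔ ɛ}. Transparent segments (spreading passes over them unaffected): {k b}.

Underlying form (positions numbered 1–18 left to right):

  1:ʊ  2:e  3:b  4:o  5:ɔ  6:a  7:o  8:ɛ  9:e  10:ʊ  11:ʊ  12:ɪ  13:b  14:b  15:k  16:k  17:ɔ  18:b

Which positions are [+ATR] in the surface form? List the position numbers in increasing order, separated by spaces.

From /e/ at 2 rightward: 3 /b/ transparent; 4 /o/ is itself a trigger — this domain ends here.
From /e/ at 2 leftward: 1 /ʊ/ → [+ATR]; word edge.
From /o/ at 4 rightward: 5 /ɔ/ → [+ATR]; 6 /a/ → [+ATR]; bound reached.
From /o/ at 4 leftward: 3 /b/ transparent; 2 /e/ is itself a trigger — this domain ends here.
From /o/ at 7 rightward: 8 /ɛ/ → [+ATR]; 9 /e/ is itself a trigger — this domain ends here.
From /o/ at 7 leftward: 6 /a/ → [+ATR]; 5 /ɔ/ → [+ATR]; bound reached.
From /e/ at 9 rightward: 10 /ʊ/ → [+ATR]; 11 /ʊ/ → [+ATR]; bound reached.
From /e/ at 9 leftward: 8 /ɛ/ → [+ATR]; 7 /o/ is itself a trigger — this domain ends here.
Targets with no active source: positions 12 17 stay [-ATR].

1 2 4 5 6 7 8 9 10 11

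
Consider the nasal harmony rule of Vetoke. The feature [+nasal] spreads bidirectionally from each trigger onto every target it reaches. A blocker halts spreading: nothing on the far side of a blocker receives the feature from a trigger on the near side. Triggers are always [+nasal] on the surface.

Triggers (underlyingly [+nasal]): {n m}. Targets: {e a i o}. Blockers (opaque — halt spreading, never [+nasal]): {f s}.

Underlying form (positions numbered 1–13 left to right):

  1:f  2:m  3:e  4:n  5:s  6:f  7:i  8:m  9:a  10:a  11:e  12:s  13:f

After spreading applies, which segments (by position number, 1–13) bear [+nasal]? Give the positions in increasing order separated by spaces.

2 3 4 7 8 9 10 11

From /m/ at 2 rightward: 3 /e/ → [+nasal]; 4 /n/ is itself a trigger — this domain ends here.
From /m/ at 2 leftward: 1 /f/ blocks.
From /n/ at 4 rightward: 5 /s/ blocks.
From /n/ at 4 leftward: 3 /e/ → [+nasal]; 2 /m/ is itself a trigger — this domain ends here.
From /m/ at 8 rightward: 9 /a/ → [+nasal]; 10 /a/ → [+nasal]; 11 /e/ → [+nasal]; 12 /s/ blocks.
From /m/ at 8 leftward: 7 /i/ → [+nasal]; 6 /f/ blocks.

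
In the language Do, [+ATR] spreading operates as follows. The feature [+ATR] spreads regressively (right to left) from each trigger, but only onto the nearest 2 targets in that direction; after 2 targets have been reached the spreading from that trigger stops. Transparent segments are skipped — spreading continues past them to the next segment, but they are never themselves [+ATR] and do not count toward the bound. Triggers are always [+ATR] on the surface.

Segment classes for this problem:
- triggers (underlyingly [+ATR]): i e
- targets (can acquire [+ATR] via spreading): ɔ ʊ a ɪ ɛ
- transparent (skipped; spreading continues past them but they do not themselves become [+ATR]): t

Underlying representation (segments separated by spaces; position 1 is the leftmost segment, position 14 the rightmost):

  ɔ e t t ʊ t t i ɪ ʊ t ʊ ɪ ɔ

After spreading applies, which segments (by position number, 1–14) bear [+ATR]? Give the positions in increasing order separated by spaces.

1 2 5 8

From /e/ at 2 leftward: 1 /ɔ/ → [+ATR]; word edge.
From /i/ at 8 leftward: 7 /t/ transparent; 6 /t/ transparent; 5 /ʊ/ → [+ATR]; 4 /t/ transparent; 3 /t/ transparent; 2 /e/ is itself a trigger — this domain ends here.
Targets with no active source: positions 9 10 12 13 14 stay [-ATR].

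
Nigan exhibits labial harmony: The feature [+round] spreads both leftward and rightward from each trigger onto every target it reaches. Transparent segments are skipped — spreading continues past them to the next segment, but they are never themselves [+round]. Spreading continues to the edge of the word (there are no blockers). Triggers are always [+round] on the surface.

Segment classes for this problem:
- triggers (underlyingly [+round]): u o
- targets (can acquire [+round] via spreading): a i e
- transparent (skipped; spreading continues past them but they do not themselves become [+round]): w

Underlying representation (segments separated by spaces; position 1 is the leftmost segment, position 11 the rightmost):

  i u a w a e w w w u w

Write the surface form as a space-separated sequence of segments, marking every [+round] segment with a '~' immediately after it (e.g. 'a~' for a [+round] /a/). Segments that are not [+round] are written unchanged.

i~ u~ a~ w a~ e~ w w w u~ w

From /u/ at 2 rightward: 3 /a/ → [+round]; 4 /w/ transparent; 5 /a/ → [+round]; 6 /e/ → [+round]; 7 /w/ transparent; 8 /w/ transparent; 9 /w/ transparent; 10 /u/ is itself a trigger — this domain ends here.
From /u/ at 2 leftward: 1 /i/ → [+round]; word edge.
From /u/ at 10 rightward: 11 /w/ transparent; word edge.
From /u/ at 10 leftward: 9 /w/ transparent; 8 /w/ transparent; 7 /w/ transparent; 6 /e/ → [+round]; 5 /a/ → [+round]; 4 /w/ transparent; 3 /a/ → [+round]; 2 /u/ is itself a trigger — this domain ends here.
[+round] positions on the surface: 1 2 3 5 6 10.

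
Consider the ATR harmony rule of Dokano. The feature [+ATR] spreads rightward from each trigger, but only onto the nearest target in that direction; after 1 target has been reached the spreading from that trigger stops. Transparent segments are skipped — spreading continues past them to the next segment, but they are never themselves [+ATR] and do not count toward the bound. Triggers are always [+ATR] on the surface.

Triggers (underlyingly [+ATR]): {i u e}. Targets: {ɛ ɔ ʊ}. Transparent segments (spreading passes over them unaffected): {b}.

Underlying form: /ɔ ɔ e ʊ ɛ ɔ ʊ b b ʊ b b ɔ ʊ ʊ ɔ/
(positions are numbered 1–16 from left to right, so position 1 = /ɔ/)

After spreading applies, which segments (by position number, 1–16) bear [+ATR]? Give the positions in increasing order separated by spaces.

From /e/ at 3 rightward: 4 /ʊ/ → [+ATR]; bound reached.
Targets with no active source: positions 1 2 5 6 7 10 13 14 15 16 stay [-ATR].

3 4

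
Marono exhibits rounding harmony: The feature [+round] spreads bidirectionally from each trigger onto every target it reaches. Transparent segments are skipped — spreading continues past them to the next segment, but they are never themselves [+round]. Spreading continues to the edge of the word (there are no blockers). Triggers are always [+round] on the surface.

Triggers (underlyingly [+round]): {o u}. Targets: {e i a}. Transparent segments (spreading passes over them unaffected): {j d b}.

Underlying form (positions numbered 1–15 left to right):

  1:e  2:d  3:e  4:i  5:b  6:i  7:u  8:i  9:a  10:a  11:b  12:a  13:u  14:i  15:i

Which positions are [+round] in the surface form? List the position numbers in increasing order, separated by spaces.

From /u/ at 7 rightward: 8 /i/ → [+round]; 9 /a/ → [+round]; 10 /a/ → [+round]; 11 /b/ transparent; 12 /a/ → [+round]; 13 /u/ is itself a trigger — this domain ends here.
From /u/ at 7 leftward: 6 /i/ → [+round]; 5 /b/ transparent; 4 /i/ → [+round]; 3 /e/ → [+round]; 2 /d/ transparent; 1 /e/ → [+round]; word edge.
From /u/ at 13 rightward: 14 /i/ → [+round]; 15 /i/ → [+round]; word edge.
From /u/ at 13 leftward: 12 /a/ → [+round]; 11 /b/ transparent; 10 /a/ → [+round]; 9 /a/ → [+round]; 8 /i/ → [+round]; 7 /u/ is itself a trigger — this domain ends here.

1 3 4 6 7 8 9 10 12 13 14 15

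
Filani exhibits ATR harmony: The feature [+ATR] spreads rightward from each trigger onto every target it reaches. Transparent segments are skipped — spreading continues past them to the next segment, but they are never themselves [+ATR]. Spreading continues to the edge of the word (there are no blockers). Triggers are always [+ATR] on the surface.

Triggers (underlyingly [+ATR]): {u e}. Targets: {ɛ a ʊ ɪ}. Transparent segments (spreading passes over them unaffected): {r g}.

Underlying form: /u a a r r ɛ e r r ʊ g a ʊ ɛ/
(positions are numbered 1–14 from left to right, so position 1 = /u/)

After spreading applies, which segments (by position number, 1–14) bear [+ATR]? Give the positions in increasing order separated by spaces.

1 2 3 6 7 10 12 13 14

From /u/ at 1 rightward: 2 /a/ → [+ATR]; 3 /a/ → [+ATR]; 4 /r/ transparent; 5 /r/ transparent; 6 /ɛ/ → [+ATR]; 7 /e/ is itself a trigger — this domain ends here.
From /e/ at 7 rightward: 8 /r/ transparent; 9 /r/ transparent; 10 /ʊ/ → [+ATR]; 11 /g/ transparent; 12 /a/ → [+ATR]; 13 /ʊ/ → [+ATR]; 14 /ɛ/ → [+ATR]; word edge.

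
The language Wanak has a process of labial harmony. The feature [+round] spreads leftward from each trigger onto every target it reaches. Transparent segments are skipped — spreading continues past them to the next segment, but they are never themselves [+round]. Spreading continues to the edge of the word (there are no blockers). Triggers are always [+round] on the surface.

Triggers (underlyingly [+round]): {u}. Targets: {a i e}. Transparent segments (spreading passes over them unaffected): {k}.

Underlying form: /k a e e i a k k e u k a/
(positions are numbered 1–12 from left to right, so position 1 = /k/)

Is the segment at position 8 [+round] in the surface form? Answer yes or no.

From /u/ at 10 leftward: 9 /e/ → [+round]; 8 /k/ transparent; 7 /k/ transparent; 6 /a/ → [+round]; 5 /i/ → [+round]; 4 /e/ → [+round]; 3 /e/ → [+round]; 2 /a/ → [+round]; 1 /k/ transparent; word edge.
Target with no active source: position 12 stays [-round].
[+round] positions on the surface: 2 3 4 5 6 9 10.

no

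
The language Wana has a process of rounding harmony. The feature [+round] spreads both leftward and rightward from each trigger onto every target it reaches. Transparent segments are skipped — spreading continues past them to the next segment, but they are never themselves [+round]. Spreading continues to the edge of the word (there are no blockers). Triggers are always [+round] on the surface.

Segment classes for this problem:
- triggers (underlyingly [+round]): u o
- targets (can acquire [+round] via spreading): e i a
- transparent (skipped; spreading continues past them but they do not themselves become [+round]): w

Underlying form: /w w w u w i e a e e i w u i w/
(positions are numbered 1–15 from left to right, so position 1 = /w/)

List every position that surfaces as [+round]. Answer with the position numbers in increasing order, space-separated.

From /u/ at 4 rightward: 5 /w/ transparent; 6 /i/ → [+round]; 7 /e/ → [+round]; 8 /a/ → [+round]; 9 /e/ → [+round]; 10 /e/ → [+round]; 11 /i/ → [+round]; 12 /w/ transparent; 13 /u/ is itself a trigger — this domain ends here.
From /u/ at 4 leftward: 3 /w/ transparent; 2 /w/ transparent; 1 /w/ transparent; word edge.
From /u/ at 13 rightward: 14 /i/ → [+round]; 15 /w/ transparent; word edge.
From /u/ at 13 leftward: 12 /w/ transparent; 11 /i/ → [+round]; 10 /e/ → [+round]; 9 /e/ → [+round]; 8 /a/ → [+round]; 7 /e/ → [+round]; 6 /i/ → [+round]; 5 /w/ transparent; 4 /u/ is itself a trigger — this domain ends here.

4 6 7 8 9 10 11 13 14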